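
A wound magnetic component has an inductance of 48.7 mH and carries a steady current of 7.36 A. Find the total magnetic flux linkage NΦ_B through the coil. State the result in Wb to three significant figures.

NΦ_B ≈ 0.358 Wb

From L = NΦ_B/I, the flux linkage is NΦ_B = LI.
NΦ_B = (4.870×10^-2 H)(7.36 A) = 0.3584 Wb.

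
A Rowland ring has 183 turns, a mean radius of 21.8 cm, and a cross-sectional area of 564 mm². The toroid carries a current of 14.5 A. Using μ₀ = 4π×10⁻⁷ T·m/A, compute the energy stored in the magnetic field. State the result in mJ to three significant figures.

L = μ₀N²A/(2πR) = (4π×10⁻⁷)(183)²(5.640×10^-4)/(2π×0.218) = 1.733×10^-5 H.
U = ½LI² = ½(1.733×10^-5)(14.5)² = 1.822×10^-3 J.

U ≈ 1.82 mJ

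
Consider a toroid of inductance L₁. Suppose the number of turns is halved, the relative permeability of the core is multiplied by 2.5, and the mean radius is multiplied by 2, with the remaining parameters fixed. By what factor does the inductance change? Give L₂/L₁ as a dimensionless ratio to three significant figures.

L₂/L₁ = 0.313

For a toroid, L ∝ μᵣN²A/R.
L₂/L₁ = (0.5)^2 × (2.5) × (2)^-1 = 0.313.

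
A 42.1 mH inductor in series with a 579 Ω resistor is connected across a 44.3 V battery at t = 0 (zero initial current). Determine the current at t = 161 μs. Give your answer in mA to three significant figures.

τ = L/R = 4.210×10^-2/579 = 7.271×10^-5 s; final current I_∞ = ε/R = 44.3/579 = 7.651×10^-2 A.
I(t) = I_∞(1 − e^(−t/τ)) with t/τ = 2.214.
I = (7.651×10^-2)(1 − e^(−2.214)) = 6.815×10^-2 A.

I ≈ 68.2 mA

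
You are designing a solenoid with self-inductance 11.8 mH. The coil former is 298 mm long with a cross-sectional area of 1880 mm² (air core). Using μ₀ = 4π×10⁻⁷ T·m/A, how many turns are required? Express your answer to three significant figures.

N ≈ 1220 turns

A = 1880 mm² = 1.880×10^-3 m².
From L = μ₀N²A/ℓ, N = √(Lℓ / (μ₀A)).
N = √[(1.180×10^-2)(0.298) / ((4π×10⁻⁷)×1.880×10^-3)] = √(1.488×10^6) ≈ 1220.0.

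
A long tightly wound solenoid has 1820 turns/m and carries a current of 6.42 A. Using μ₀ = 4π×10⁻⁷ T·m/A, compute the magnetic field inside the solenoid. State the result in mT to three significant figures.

B ≈ 14.7 mT

Inside a long solenoid, B = μ₀nI.
B = (4π×10⁻⁷)(1.820×10^3 m⁻¹)(6.42 A) = 1.468×10^-2 T.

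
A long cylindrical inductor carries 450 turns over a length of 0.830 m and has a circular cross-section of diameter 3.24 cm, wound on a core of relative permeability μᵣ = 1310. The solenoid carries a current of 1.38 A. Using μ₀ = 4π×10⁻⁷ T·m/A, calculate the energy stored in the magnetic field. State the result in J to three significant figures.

A = π(d/2)² = π(1.620×10^-2 m)² = 8.2448×10^-4 m².
L = μ₀μᵣN²A/ℓ = (4π×10⁻⁷)(1310)(450)²(8.2448×10^-4)/(0.83) = 0.3311 H.
U = ½LI² = ½(0.3311)(1.38)² = 0.3153 J.

U ≈ 0.315 J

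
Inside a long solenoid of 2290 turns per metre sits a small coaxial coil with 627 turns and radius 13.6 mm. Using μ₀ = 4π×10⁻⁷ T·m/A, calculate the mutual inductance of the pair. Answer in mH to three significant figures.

M ≈ 1.05 mH

The outer solenoid produces a uniform field B₁ = μ₀n₁I₁ across the inner coil,
so the flux linkage is N₂Φ = N₂B₁A₂ = μ₀n₁N₂A₂·I₁, giving M = μ₀n₁N₂A₂.
A₂ = πr² = π(1.360×10^-2 m)² = 5.811×10^-4 m².
M = (4π×10⁻⁷)(2290)(627)(5.811×10^-4) = 1.048×10^-3 H.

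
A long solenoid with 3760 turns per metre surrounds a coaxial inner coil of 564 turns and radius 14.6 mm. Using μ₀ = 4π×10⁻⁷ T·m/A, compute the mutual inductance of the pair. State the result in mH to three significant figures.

The outer solenoid produces a uniform field B₁ = μ₀n₁I₁ across the inner coil,
so the flux linkage is N₂Φ = N₂B₁A₂ = μ₀n₁N₂A₂·I₁, giving M = μ₀n₁N₂A₂.
A₂ = πr² = π(1.460×10^-2 m)² = 6.697×10^-4 m².
M = (4π×10⁻⁷)(3760)(564)(6.697×10^-4) = 1.7846×10^-3 H.

M ≈ 1.78 mH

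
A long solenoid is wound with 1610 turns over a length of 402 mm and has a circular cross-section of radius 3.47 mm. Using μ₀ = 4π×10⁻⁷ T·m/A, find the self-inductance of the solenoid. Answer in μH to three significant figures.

L ≈ 307 μH

A = πr² = π(3.470×10^-3 m)² = 3.783×10^-5 m².
For a long solenoid, L = μ₀N²A/ℓ.
L = (4π×10⁻⁷)(1610)²(3.783×10^-5)/(0.402 m) = 3.065×10^-4 H.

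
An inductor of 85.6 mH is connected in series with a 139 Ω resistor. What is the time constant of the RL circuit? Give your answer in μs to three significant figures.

τ = L/R = (8.560×10^-2 H)/(139 Ω) = 6.158×10^-4 s.

τ ≈ 616 μs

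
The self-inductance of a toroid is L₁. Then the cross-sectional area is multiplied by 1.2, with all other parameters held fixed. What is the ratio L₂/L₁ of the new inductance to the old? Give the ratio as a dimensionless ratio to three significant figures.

For a toroid, L ∝ μᵣN²A/R.
L₂/L₁ = (1.2) = 1.20.

L₂/L₁ = 1.20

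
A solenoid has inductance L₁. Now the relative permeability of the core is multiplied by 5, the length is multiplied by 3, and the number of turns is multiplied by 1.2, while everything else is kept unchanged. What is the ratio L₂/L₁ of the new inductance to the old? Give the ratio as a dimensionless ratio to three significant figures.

For a solenoid, L ∝ μᵣN²A/ℓ.
L₂/L₁ = (5) × (3)^-1 × (1.2)^2 = 2.40.

L₂/L₁ = 2.40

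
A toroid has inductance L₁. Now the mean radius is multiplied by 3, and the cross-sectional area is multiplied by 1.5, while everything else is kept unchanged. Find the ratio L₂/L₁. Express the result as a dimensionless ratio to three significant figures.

L₂/L₁ = 0.500

For a toroid, L ∝ μᵣN²A/R.
L₂/L₁ = (3)^-1 × (1.5) = 0.500.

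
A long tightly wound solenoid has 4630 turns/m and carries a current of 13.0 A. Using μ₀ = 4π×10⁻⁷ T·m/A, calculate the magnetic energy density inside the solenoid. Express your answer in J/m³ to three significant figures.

B = μ₀nI = (4π×10⁻⁷)(4.630×10^3)(13.0) = 7.564×10^-2 T.
u = B²/(2μ₀) = (7.564×10^-2)²/(2×4π×10⁻⁷) = 2.276×10^3 J/m³.

u ≈ 2280 J/m³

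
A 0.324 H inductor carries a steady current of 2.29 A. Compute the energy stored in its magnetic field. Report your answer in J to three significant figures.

U ≈ 0.850 J

Stored magnetic energy: U = ½LI².
U = ½(0.324 H)(2.29 A)² = 0.8495 J.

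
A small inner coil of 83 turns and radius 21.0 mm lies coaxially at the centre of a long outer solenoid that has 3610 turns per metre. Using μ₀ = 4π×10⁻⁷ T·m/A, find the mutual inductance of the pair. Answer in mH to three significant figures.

M ≈ 0.522 mH

The outer solenoid produces a uniform field B₁ = μ₀n₁I₁ across the inner coil,
so the flux linkage is N₂Φ = N₂B₁A₂ = μ₀n₁N₂A₂·I₁, giving M = μ₀n₁N₂A₂.
A₂ = πr² = π(2.100×10^-2 m)² = 1.385×10^-3 m².
M = (4π×10⁻⁷)(3610)(83)(1.385×10^-3) = 5.217×10^-4 H.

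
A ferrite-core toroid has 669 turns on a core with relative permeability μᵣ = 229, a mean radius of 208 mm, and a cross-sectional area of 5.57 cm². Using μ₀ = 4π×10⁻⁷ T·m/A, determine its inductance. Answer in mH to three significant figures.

L ≈ 54.9 mH

For a thin toroid, L = μ₀μᵣN²A/(2πR).
L = (4π×10⁻⁷)(229)(669)²(5.570×10^-4) / (2π×0.208 m) = 5.489×10^-2 H.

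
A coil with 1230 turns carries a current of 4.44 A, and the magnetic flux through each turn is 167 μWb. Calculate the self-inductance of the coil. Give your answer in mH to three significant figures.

Self-inductance is defined by L = NΦ_B/I (flux linkage over current).
L = (1230)(1.670×10^-4 Wb)/(4.44 A) = 4.626×10^-2 H.

L ≈ 46.3 mH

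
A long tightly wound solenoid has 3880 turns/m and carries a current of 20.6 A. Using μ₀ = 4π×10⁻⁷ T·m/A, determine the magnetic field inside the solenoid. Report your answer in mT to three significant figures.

B ≈ 100 mT

Inside a long solenoid, B = μ₀nI.
B = (4π×10⁻⁷)(3.880×10^3 m⁻¹)(20.6 A) = 0.1004 T.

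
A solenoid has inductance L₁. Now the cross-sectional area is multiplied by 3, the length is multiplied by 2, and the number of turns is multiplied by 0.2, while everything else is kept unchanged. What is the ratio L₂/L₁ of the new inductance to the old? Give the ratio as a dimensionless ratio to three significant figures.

L₂/L₁ = 0.0600

For a solenoid, L ∝ μᵣN²A/ℓ.
L₂/L₁ = (3) × (2)^-1 × (0.2)^2 = 0.0600.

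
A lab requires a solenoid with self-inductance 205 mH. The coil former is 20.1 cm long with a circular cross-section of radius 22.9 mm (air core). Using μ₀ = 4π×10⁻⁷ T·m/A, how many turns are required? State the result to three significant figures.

A = πr² = π(2.290×10^-2 m)² = 1.647×10^-3 m².
From L = μ₀N²A/ℓ, N = √(Lℓ / (μ₀A)).
N = √[(0.205)(0.201) / ((4π×10⁻⁷)×1.647×10^-3)] = √(1.990×10^7) ≈ 4461.3.

N ≈ 4460 turns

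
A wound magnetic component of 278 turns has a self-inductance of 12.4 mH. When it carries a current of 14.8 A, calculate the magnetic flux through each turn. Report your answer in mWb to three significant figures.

From L = NΦ_B/I, the flux per turn is Φ_B = LI/N.
Φ_B = (1.240×10^-2 H)(14.8 A)/278 = 6.601×10^-4 Wb.

Φ_B ≈ 0.660 mWb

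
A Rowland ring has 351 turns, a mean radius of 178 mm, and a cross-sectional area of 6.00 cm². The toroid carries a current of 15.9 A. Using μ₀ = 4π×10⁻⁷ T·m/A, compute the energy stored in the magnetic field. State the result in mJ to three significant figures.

L = μ₀N²A/(2πR) = (4π×10⁻⁷)(351)²(6.000×10^-4)/(2π×0.178) = 8.306×10^-5 H.
U = ½LI² = ½(8.306×10^-5)(15.9)² = 1.050×10^-2 J.

U ≈ 10.5 mJ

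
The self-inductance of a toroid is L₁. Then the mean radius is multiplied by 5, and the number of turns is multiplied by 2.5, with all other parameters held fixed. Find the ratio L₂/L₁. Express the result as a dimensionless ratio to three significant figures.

L₂/L₁ = 1.25

For a toroid, L ∝ μᵣN²A/R.
L₂/L₁ = (5)^-1 × (2.5)^2 = 1.25.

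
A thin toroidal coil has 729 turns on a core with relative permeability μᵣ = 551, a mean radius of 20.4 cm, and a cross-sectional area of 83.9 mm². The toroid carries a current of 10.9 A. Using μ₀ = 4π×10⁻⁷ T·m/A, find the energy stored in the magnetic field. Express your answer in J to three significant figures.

U ≈ 1.43 J

L = μ₀μᵣN²A/(2πR) = (4π×10⁻⁷)(551)(729)²(8.390×10^-5)/(2π×0.204) = 2.409×10^-2 H.
U = ½LI² = ½(2.409×10^-2)(10.9)² = 1.431 J.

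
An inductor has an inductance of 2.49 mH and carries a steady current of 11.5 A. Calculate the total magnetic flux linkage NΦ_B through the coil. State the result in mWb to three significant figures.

From L = NΦ_B/I, the flux linkage is NΦ_B = LI.
NΦ_B = (2.490×10^-3 H)(11.5 A) = 2.864×10^-2 Wb.

NΦ_B ≈ 28.6 mWb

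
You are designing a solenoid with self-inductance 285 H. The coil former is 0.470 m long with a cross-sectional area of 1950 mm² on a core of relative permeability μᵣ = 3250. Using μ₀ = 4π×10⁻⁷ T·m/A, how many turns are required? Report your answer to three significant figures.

N ≈ 4100 turns

A = 1950 mm² = 1.950×10^-3 m².
From L = μ₀μᵣN²A/ℓ, N = √(Lℓ / (μ₀μᵣA)).
N = √[(285)(0.47) / ((4π×10⁻⁷)(3250)×1.950×10^-3)] = √(1.682×10^7) ≈ 4101.2.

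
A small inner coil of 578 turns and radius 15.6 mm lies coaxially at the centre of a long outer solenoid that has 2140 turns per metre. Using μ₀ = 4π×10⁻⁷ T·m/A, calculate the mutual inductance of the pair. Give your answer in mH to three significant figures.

The outer solenoid produces a uniform field B₁ = μ₀n₁I₁ across the inner coil,
so the flux linkage is N₂Φ = N₂B₁A₂ = μ₀n₁N₂A₂·I₁, giving M = μ₀n₁N₂A₂.
A₂ = πr² = π(1.560×10^-2 m)² = 7.645×10^-4 m².
M = (4π×10⁻⁷)(2140)(578)(7.645×10^-4) = 1.188×10^-3 H.

M ≈ 1.19 mH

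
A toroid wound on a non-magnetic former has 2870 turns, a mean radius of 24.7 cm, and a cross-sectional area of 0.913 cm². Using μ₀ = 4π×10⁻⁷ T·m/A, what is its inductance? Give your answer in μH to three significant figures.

For a thin toroid, L = μ₀N²A/(2πR).
L = (4π×10⁻⁷)(2870)²(9.130×10^-5) / (2π×0.247 m) = 6.089×10^-4 H.

L ≈ 609 μH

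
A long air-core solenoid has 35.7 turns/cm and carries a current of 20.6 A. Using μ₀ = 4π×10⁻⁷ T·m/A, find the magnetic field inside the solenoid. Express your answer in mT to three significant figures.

B ≈ 92.4 mT

Inside a long solenoid, B = μ₀nI.
B = (4π×10⁻⁷)(3.570×10^3 m⁻¹)(20.6 A) = 9.242×10^-2 T.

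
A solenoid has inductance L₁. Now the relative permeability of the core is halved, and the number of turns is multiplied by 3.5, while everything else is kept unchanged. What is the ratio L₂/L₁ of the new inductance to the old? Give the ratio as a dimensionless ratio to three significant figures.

L₂/L₁ = 6.13

For a solenoid, L ∝ μᵣN²A/ℓ.
L₂/L₁ = (0.5) × (3.5)^2 = 6.13.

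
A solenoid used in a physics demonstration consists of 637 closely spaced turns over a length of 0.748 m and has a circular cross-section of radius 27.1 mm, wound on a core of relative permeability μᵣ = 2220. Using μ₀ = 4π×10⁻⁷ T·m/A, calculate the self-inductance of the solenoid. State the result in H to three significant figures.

L ≈ 3.49 H

A = πr² = π(2.710×10^-2 m)² = 2.307×10^-3 m².
For a long solenoid, L = μ₀μᵣN²A/ℓ.
L = (4π×10⁻⁷)(2220)(637)²(2.307×10^-3)/(0.748 m) = 3.492 H.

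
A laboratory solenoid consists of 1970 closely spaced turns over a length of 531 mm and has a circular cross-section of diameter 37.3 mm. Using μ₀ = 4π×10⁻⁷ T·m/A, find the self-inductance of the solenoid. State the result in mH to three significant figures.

A = π(d/2)² = π(1.865×10^-2 m)² = 1.093×10^-3 m².
For a long solenoid, L = μ₀N²A/ℓ.
L = (4π×10⁻⁷)(1970)²(1.093×10^-3)/(0.531 m) = 1.004×10^-2 H.

L ≈ 10.0 mH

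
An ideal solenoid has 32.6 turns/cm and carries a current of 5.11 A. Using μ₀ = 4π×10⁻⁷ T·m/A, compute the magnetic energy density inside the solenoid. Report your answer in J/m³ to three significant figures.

B = μ₀nI = (4π×10⁻⁷)(3.260×10^3)(5.11) = 2.093×10^-2 T.
u = B²/(2μ₀) = (2.093×10^-2)²/(2×4π×10⁻⁷) = 174.4 J/m³.

u ≈ 174 J/m³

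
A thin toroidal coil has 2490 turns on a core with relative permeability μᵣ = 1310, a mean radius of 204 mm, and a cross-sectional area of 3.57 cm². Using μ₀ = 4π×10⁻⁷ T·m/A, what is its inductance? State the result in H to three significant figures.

L ≈ 2.84 H

For a thin toroid, L = μ₀μᵣN²A/(2πR).
L = (4π×10⁻⁷)(1310)(2490)²(3.570×10^-4) / (2π×0.204 m) = 2.843 H.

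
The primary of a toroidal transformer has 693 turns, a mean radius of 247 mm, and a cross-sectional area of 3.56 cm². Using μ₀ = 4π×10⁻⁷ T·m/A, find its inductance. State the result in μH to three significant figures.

L ≈ 138 μH

For a thin toroid, L = μ₀N²A/(2πR).
L = (4π×10⁻⁷)(693)²(3.560×10^-4) / (2π×0.247 m) = 1.384×10^-4 H.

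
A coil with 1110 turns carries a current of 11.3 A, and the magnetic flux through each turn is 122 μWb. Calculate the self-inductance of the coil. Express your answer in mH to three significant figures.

Self-inductance is defined by L = NΦ_B/I (flux linkage over current).
L = (1110)(1.220×10^-4 Wb)/(11.3 A) = 1.198×10^-2 H.

L ≈ 12.0 mH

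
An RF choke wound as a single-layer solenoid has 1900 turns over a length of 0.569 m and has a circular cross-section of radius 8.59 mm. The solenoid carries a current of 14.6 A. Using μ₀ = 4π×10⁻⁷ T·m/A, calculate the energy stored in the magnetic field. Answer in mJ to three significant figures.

U ≈ 197 mJ

A = πr² = π(8.590×10^-3 m)² = 2.318×10^-4 m².
L = μ₀N²A/ℓ = (4π×10⁻⁷)(1900)²(2.318×10^-4)/(0.569) = 1.848×10^-3 H.
U = ½LI² = ½(1.848×10^-3)(14.6)² = 0.197 J.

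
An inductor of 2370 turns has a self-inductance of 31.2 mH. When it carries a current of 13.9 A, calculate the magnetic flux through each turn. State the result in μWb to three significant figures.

Φ_B ≈ 183 μWb

From L = NΦ_B/I, the flux per turn is Φ_B = LI/N.
Φ_B = (3.120×10^-2 H)(13.9 A)/2370 = 1.830×10^-4 Wb.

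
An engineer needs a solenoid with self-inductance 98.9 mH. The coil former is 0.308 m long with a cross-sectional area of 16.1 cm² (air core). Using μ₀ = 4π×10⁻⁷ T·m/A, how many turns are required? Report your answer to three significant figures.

A = 16.1 cm² = 1.610×10^-3 m².
From L = μ₀N²A/ℓ, N = √(Lℓ / (μ₀A)).
N = √[(9.890×10^-2)(0.308) / ((4π×10⁻⁷)×1.610×10^-3)] = √(1.506×10^7) ≈ 3880.2.

N ≈ 3880 turns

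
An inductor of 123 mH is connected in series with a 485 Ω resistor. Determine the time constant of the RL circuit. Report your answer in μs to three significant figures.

τ = L/R = (0.123 H)/(485 Ω) = 2.536×10^-4 s.

τ ≈ 254 μs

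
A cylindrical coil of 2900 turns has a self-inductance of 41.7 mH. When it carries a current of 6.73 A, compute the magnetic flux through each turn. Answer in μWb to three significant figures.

From L = NΦ_B/I, the flux per turn is Φ_B = LI/N.
Φ_B = (4.170×10^-2 H)(6.73 A)/2900 = 9.677×10^-5 Wb.

Φ_B ≈ 96.8 μWb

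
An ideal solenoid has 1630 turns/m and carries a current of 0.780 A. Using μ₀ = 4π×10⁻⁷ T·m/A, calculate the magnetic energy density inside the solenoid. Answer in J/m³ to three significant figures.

B = μ₀nI = (4π×10⁻⁷)(1.630×10^3)(0.780) = 1.598×10^-3 T.
u = B²/(2μ₀) = (1.598×10^-3)²/(2×4π×10⁻⁷) = 1.016 J/m³.

u ≈ 1.02 J/m³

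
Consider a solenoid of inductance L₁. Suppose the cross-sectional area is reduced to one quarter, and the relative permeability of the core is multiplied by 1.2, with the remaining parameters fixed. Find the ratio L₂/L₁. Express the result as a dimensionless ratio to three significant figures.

For a solenoid, L ∝ μᵣN²A/ℓ.
L₂/L₁ = (0.25) × (1.2) = 0.300.

L₂/L₁ = 0.300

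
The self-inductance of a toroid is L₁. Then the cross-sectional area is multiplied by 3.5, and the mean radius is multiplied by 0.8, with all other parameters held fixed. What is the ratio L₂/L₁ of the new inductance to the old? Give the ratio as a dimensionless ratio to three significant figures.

L₂/L₁ = 4.38

For a toroid, L ∝ μᵣN²A/R.
L₂/L₁ = (3.5) × (0.8)^-1 = 4.38.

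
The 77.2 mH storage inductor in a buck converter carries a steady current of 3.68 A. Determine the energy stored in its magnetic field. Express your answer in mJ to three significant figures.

Stored magnetic energy: U = ½LI².
U = ½(7.720×10^-2 H)(3.68 A)² = 0.5227 J.

U ≈ 523 mJ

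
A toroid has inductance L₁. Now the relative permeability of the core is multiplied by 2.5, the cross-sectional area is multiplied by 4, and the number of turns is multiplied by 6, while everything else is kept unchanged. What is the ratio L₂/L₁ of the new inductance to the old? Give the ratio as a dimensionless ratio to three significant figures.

L₂/L₁ = 360

For a toroid, L ∝ μᵣN²A/R.
L₂/L₁ = (2.5) × (4) × (6)^2 = 360.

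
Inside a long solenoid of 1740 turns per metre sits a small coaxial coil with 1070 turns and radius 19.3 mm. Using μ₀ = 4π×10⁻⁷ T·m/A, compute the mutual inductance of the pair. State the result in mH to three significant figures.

The outer solenoid produces a uniform field B₁ = μ₀n₁I₁ across the inner coil,
so the flux linkage is N₂Φ = N₂B₁A₂ = μ₀n₁N₂A₂·I₁, giving M = μ₀n₁N₂A₂.
A₂ = πr² = π(1.930×10^-2 m)² = 1.170×10^-3 m².
M = (4π×10⁻⁷)(1740)(1070)(1.170×10^-3) = 2.738×10^-3 H.

M ≈ 2.74 mH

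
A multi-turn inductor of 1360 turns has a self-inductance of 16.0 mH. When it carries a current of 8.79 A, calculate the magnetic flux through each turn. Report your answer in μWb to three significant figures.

Φ_B ≈ 103 μWb

From L = NΦ_B/I, the flux per turn is Φ_B = LI/N.
Φ_B = (1.600×10^-2 H)(8.79 A)/1360 = 1.034×10^-4 Wb.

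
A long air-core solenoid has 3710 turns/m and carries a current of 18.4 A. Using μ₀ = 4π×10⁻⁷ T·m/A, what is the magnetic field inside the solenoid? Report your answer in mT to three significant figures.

B ≈ 85.8 mT

Inside a long solenoid, B = μ₀nI.
B = (4π×10⁻⁷)(3.710×10^3 m⁻¹)(18.4 A) = 8.578×10^-2 T.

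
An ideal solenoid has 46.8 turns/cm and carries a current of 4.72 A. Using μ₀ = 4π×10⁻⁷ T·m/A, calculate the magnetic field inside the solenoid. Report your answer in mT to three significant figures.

B ≈ 27.8 mT

Inside a long solenoid, B = μ₀nI.
B = (4π×10⁻⁷)(4.680×10^3 m⁻¹)(4.72 A) = 2.776×10^-2 T.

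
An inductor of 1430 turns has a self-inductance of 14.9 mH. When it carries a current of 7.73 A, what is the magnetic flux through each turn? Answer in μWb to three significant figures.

Φ_B ≈ 80.5 μWb

From L = NΦ_B/I, the flux per turn is Φ_B = LI/N.
Φ_B = (1.490×10^-2 H)(7.73 A)/1430 = 8.054×10^-5 Wb.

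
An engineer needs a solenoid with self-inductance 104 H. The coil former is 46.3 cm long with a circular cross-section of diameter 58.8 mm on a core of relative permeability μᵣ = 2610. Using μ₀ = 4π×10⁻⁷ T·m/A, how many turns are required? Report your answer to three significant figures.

N ≈ 2330 turns

A = π(d/2)² = π(2.940×10^-2 m)² = 2.715×10^-3 m².
From L = μ₀μᵣN²A/ℓ, N = √(Lℓ / (μ₀μᵣA)).
N = √[(104)(0.463) / ((4π×10⁻⁷)(2610)×2.715×10^-3)] = √(5.407×10^6) ≈ 2325.2.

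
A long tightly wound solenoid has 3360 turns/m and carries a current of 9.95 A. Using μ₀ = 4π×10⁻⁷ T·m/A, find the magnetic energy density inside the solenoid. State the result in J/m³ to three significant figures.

B = μ₀nI = (4π×10⁻⁷)(3.360×10^3)(9.95) = 4.201×10^-2 T.
u = B²/(2μ₀) = (4.201×10^-2)²/(2×4π×10⁻⁷) = 702.3 J/m³.

u ≈ 702 J/m³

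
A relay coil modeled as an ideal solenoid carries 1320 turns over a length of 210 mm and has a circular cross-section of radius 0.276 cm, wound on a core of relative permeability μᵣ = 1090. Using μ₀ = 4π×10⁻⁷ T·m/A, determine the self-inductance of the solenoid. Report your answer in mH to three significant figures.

A = πr² = π(2.760×10^-3 m)² = 2.393×10^-5 m².
For a long solenoid, L = μ₀μᵣN²A/ℓ.
L = (4π×10⁻⁷)(1090)(1320)²(2.393×10^-5)/(0.21 m) = 0.272 H.

L ≈ 272 mH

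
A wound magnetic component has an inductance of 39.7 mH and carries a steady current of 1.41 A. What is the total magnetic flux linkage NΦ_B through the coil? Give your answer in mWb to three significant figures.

NΦ_B ≈ 56.0 mWb

From L = NΦ_B/I, the flux linkage is NΦ_B = LI.
NΦ_B = (3.970×10^-2 H)(1.41 A) = 5.598×10^-2 Wb.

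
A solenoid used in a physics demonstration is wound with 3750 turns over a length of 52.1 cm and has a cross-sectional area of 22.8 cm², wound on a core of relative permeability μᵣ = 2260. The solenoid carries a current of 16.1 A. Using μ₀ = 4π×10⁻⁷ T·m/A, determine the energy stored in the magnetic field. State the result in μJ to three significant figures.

U ≈ 22700000000 μJ

A = 22.8 cm² = 2.280×10^-3 m².
L = μ₀μᵣN²A/ℓ = (4π×10⁻⁷)(2260)(3750)²(2.280×10^-3)/(0.521) = 174.8 H.
U = ½LI² = ½(174.8)(16.1)² = 2.265×10^4 J.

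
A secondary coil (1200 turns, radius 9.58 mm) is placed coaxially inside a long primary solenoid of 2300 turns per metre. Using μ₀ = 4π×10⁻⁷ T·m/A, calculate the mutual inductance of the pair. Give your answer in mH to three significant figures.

M ≈ 1.00 mH

The outer solenoid produces a uniform field B₁ = μ₀n₁I₁ across the inner coil,
so the flux linkage is N₂Φ = N₂B₁A₂ = μ₀n₁N₂A₂·I₁, giving M = μ₀n₁N₂A₂.
A₂ = πr² = π(9.580×10^-3 m)² = 2.883×10^-4 m².
M = (4π×10⁻⁷)(2300)(1200)(2.883×10^-4) = 10.000×10^-4 H.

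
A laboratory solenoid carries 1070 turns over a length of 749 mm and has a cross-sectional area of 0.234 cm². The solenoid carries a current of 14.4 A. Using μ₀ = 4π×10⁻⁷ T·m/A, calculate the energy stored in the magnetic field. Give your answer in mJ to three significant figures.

U ≈ 4.66 mJ

A = 0.234 cm² = 2.340×10^-5 m².
L = μ₀N²A/ℓ = (4π×10⁻⁷)(1070)²(2.340×10^-5)/(0.749) = 4.4948×10^-5 H.
U = ½LI² = ½(4.4948×10^-5)(14.4)² = 4.660×10^-3 J.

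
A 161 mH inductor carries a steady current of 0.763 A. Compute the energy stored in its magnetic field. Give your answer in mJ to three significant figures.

U ≈ 46.9 mJ

Stored magnetic energy: U = ½LI².
U = ½(0.161 H)(0.763 A)² = 4.686×10^-2 J.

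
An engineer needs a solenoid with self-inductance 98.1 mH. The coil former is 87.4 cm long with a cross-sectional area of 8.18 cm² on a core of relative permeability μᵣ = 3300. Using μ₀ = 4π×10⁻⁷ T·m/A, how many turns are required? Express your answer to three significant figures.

A = 8.18 cm² = 8.180×10^-4 m².
From L = μ₀μᵣN²A/ℓ, N = √(Lℓ / (μ₀μᵣA)).
N = √[(9.810×10^-2)(0.874) / ((4π×10⁻⁷)(3300)×8.180×10^-4)] = √(2.528×10^4) ≈ 159.0.

N ≈ 159 turns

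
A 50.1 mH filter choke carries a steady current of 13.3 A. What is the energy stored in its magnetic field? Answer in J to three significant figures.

Stored magnetic energy: U = ½LI².
U = ½(5.010×10^-2 H)(13.3 A)² = 4.431 J.

U ≈ 4.43 J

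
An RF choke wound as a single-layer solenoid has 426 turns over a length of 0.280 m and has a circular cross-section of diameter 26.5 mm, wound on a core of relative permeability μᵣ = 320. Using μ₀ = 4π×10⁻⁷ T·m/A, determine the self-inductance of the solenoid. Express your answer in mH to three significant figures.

L ≈ 144 mH

A = π(d/2)² = π(1.325×10^-2 m)² = 5.515×10^-4 m².
For a long solenoid, L = μ₀μᵣN²A/ℓ.
L = (4π×10⁻⁷)(320)(426)²(5.515×10^-4)/(0.28 m) = 0.1437 H.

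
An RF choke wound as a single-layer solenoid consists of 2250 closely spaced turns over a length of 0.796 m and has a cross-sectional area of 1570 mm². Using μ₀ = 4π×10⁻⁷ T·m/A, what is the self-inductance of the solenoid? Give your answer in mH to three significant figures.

A = 1570 mm² = 1.570×10^-3 m².
For a long solenoid, L = μ₀N²A/ℓ.
L = (4π×10⁻⁷)(2250)²(1.570×10^-3)/(0.796 m) = 1.2548×10^-2 H.

L ≈ 12.5 mH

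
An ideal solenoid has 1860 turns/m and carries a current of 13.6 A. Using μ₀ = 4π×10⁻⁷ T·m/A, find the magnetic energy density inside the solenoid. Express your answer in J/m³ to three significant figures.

B = μ₀nI = (4π×10⁻⁷)(1.860×10^3)(13.6) = 3.179×10^-2 T.
u = B²/(2μ₀) = (3.179×10^-2)²/(2×4π×10⁻⁷) = 402.1 J/m³.

u ≈ 402 J/m³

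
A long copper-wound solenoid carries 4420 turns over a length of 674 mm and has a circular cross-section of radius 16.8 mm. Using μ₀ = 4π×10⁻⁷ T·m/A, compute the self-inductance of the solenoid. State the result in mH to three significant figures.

L ≈ 32.3 mH

A = πr² = π(1.680×10^-2 m)² = 8.867×10^-4 m².
For a long solenoid, L = μ₀N²A/ℓ.
L = (4π×10⁻⁷)(4420)²(8.867×10^-4)/(0.674 m) = 3.230×10^-2 H.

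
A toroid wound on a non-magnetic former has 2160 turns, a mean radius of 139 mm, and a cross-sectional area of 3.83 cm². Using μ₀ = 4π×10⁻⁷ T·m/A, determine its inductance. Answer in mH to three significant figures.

For a thin toroid, L = μ₀N²A/(2πR).
L = (4π×10⁻⁷)(2160)²(3.830×10^-4) / (2π×0.139 m) = 2.571×10^-3 H.

L ≈ 2.57 mH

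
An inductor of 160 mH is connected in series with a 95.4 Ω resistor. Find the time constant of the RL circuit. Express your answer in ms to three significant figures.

τ = L/R = (0.16 H)/(95.4 Ω) = 1.677×10^-3 s.

τ ≈ 1.68 ms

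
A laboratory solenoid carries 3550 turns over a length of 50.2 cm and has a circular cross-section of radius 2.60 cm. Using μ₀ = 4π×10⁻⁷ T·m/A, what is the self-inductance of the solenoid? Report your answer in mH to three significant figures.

L ≈ 67.0 mH

A = πr² = π(2.600×10^-2 m)² = 2.124×10^-3 m².
For a long solenoid, L = μ₀N²A/ℓ.
L = (4π×10⁻⁷)(3550)²(2.124×10^-3)/(0.502 m) = 6.700×10^-2 H.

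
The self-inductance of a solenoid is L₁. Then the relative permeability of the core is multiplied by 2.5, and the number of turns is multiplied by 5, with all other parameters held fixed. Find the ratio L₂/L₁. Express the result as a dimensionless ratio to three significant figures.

For a solenoid, L ∝ μᵣN²A/ℓ.
L₂/L₁ = (2.5) × (5)^2 = 62.5.

L₂/L₁ = 62.5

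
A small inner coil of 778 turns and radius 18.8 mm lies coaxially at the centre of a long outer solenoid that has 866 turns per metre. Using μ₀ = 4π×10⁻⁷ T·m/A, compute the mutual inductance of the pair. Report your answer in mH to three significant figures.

M ≈ 0.940 mH

The outer solenoid produces a uniform field B₁ = μ₀n₁I₁ across the inner coil,
so the flux linkage is N₂Φ = N₂B₁A₂ = μ₀n₁N₂A₂·I₁, giving M = μ₀n₁N₂A₂.
A₂ = πr² = π(1.880×10^-2 m)² = 1.110×10^-3 m².
M = (4π×10⁻⁷)(866)(778)(1.110×10^-3) = 9.401×10^-4 H.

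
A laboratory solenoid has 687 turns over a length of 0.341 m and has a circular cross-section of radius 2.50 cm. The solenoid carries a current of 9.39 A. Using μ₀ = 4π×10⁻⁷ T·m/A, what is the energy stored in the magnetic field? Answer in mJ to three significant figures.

U ≈ 151 mJ

A = πr² = π(2.500×10^-2 m)² = 1.963×10^-3 m².
L = μ₀N²A/ℓ = (4π×10⁻⁷)(687)²(1.963×10^-3)/(0.341) = 3.415×10^-3 H.
U = ½LI² = ½(3.415×10^-3)(9.39)² = 0.1506 J.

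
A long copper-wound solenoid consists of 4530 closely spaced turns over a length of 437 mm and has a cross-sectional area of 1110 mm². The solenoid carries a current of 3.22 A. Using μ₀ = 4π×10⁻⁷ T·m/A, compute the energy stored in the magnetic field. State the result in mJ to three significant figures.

U ≈ 340 mJ

A = 1110 mm² = 1.110×10^-3 m².
L = μ₀N²A/ℓ = (4π×10⁻⁷)(4530)²(1.110×10^-3)/(0.437) = 6.550×10^-2 H.
U = ½LI² = ½(6.550×10^-2)(3.22)² = 0.3396 J.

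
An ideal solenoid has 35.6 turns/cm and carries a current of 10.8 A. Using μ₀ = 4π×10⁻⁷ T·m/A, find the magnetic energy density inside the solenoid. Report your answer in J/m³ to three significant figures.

u ≈ 929 J/m³

B = μ₀nI = (4π×10⁻⁷)(3.560×10^3)(10.8) = 4.832×10^-2 T.
u = B²/(2μ₀) = (4.832×10^-2)²/(2×4π×10⁻⁷) = 928.8 J/m³.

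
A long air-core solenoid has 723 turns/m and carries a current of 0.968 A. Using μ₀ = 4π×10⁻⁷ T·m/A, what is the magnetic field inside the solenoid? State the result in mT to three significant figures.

B ≈ 0.879 mT

Inside a long solenoid, B = μ₀nI.
B = (4π×10⁻⁷)(723 m⁻¹)(0.968 A) = 8.7948×10^-4 T.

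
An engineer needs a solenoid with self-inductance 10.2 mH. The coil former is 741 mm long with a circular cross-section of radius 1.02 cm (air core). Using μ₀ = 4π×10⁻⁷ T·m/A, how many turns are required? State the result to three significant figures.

N ≈ 4290 turns

A = πr² = π(1.020×10^-2 m)² = 3.269×10^-4 m².
From L = μ₀N²A/ℓ, N = √(Lℓ / (μ₀A)).
N = √[(1.020×10^-2)(0.741) / ((4π×10⁻⁷)×3.269×10^-4)] = √(1.840×10^7) ≈ 4289.7.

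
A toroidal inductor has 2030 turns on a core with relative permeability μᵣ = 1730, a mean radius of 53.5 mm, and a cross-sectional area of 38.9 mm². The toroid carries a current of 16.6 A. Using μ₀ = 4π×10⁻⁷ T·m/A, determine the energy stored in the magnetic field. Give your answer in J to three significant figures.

U ≈ 143 J

L = μ₀μᵣN²A/(2πR) = (4π×10⁻⁷)(1730)(2030)²(3.890×10^-5)/(2π×5.350×10^-2) = 1.037 H.
U = ½LI² = ½(1.037)(16.6)² = 142.8 J.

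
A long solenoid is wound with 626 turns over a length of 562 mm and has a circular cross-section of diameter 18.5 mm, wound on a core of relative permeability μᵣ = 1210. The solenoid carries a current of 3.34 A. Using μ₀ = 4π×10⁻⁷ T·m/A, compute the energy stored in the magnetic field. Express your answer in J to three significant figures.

A = π(d/2)² = π(9.250×10^-3 m)² = 2.688×10^-4 m².
L = μ₀μᵣN²A/ℓ = (4π×10⁻⁷)(1210)(626)²(2.688×10^-4)/(0.562) = 0.285 H.
U = ½LI² = ½(0.285)(3.34)² = 1.59 J.

U ≈ 1.59 J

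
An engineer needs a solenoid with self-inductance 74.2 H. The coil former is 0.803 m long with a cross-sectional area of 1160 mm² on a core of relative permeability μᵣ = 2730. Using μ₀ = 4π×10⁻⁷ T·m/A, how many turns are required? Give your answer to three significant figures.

A = 1160 mm² = 1.160×10^-3 m².
From L = μ₀μᵣN²A/ℓ, N = √(Lℓ / (μ₀μᵣA)).
N = √[(74.2)(0.803) / ((4π×10⁻⁷)(2730)×1.160×10^-3)] = √(1.497×10^7) ≈ 3869.4.

N ≈ 3870 turns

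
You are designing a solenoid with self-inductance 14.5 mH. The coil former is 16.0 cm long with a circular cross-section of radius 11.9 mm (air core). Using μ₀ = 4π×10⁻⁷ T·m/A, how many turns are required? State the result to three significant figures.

A = πr² = π(1.190×10^-2 m)² = 4.449×10^-4 m².
From L = μ₀N²A/ℓ, N = √(Lℓ / (μ₀A)).
N = √[(1.450×10^-2)(0.16) / ((4π×10⁻⁷)×4.449×10^-4)] = √(4.150×10^6) ≈ 2037.1.

N ≈ 2040 turns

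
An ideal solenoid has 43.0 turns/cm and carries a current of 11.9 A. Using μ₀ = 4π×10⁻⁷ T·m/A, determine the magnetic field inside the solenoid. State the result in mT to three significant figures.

Inside a long solenoid, B = μ₀nI.
B = (4π×10⁻⁷)(4.300×10^3 m⁻¹)(11.9 A) = 6.430×10^-2 T.

B ≈ 64.3 mT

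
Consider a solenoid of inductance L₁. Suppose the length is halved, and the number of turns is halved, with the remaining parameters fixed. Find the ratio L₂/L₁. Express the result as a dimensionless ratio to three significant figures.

L₂/L₁ = 0.500

For a solenoid, L ∝ μᵣN²A/ℓ.
L₂/L₁ = (0.5)^-1 × (0.5)^2 = 0.500.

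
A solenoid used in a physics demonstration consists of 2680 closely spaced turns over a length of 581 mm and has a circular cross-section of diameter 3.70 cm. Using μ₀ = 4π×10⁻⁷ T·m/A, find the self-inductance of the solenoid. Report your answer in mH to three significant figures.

L ≈ 16.7 mH

A = π(d/2)² = π(1.850×10^-2 m)² = 1.075×10^-3 m².
For a long solenoid, L = μ₀N²A/ℓ.
L = (4π×10⁻⁷)(2680)²(1.075×10^-3)/(0.581 m) = 1.670×10^-2 H.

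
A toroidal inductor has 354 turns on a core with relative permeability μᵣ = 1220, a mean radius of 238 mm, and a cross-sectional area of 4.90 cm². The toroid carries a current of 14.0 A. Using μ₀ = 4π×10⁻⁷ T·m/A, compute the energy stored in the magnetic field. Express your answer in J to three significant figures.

L = μ₀μᵣN²A/(2πR) = (4π×10⁻⁷)(1220)(354)²(4.900×10^-4)/(2π×0.238) = 6.295×10^-2 H.
U = ½LI² = ½(6.295×10^-2)(14.0)² = 6.169 J.

U ≈ 6.17 J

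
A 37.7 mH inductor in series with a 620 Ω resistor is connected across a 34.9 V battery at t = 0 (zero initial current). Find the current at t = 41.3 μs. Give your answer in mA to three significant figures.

τ = L/R = 3.770×10^-2/620 = 6.081×10^-5 s; final current I_∞ = ε/R = 34.9/620 = 5.629×10^-2 A.
I(t) = I_∞(1 − e^(−t/τ)) with t/τ = 0.679.
I = (5.629×10^-2)(1 − e^(−0.679)) = 2.774999×10^-2 A.

I ≈ 27.7 mA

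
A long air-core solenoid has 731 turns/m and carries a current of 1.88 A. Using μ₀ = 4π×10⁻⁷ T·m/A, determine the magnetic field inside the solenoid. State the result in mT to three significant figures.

Inside a long solenoid, B = μ₀nI.
B = (4π×10⁻⁷)(731 m⁻¹)(1.88 A) = 1.727×10^-3 T.

B ≈ 1.73 mT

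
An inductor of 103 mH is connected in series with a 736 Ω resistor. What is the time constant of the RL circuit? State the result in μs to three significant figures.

τ = L/R = (0.103 H)/(736 Ω) = 1.399×10^-4 s.

τ ≈ 140 μs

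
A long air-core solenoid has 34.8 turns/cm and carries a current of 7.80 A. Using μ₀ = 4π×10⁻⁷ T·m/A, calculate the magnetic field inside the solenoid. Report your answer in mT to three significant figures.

Inside a long solenoid, B = μ₀nI.
B = (4π×10⁻⁷)(3.480×10^3 m⁻¹)(7.80 A) = 3.411×10^-2 T.

B ≈ 34.1 mT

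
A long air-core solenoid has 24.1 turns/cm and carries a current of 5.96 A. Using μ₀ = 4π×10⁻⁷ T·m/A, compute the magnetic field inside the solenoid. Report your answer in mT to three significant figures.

Inside a long solenoid, B = μ₀nI.
B = (4π×10⁻⁷)(2.410×10^3 m⁻¹)(5.96 A) = 1.80498×10^-2 T.

B ≈ 18.0 mT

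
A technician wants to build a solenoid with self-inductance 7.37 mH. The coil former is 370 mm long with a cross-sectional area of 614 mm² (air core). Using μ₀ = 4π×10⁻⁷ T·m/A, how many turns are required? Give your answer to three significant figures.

A = 614 mm² = 6.140×10^-4 m².
From L = μ₀N²A/ℓ, N = √(Lℓ / (μ₀A)).
N = √[(7.370×10^-3)(0.37) / ((4π×10⁻⁷)×6.140×10^-4)] = √(3.534×10^6) ≈ 1879.9.

N ≈ 1880 turns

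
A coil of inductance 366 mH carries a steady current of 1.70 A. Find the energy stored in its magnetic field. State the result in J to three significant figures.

Stored magnetic energy: U = ½LI².
U = ½(0.366 H)(1.70 A)² = 0.5289 J.

U ≈ 0.529 J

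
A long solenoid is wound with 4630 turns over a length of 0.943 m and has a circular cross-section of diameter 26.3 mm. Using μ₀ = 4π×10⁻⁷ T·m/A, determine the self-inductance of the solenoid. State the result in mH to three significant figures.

A = π(d/2)² = π(1.315×10^-2 m)² = 5.433×10^-4 m².
For a long solenoid, L = μ₀N²A/ℓ.
L = (4π×10⁻⁷)(4630)²(5.433×10^-4)/(0.943 m) = 1.552×10^-2 H.

L ≈ 15.5 mH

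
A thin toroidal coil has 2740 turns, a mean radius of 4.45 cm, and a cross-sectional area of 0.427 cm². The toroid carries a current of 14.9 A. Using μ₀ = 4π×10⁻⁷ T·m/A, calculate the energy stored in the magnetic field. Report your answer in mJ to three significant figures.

L = μ₀N²A/(2πR) = (4π×10⁻⁷)(2740)²(4.270×10^-5)/(2π×4.450×10^-2) = 1.441×10^-3 H.
U = ½LI² = ½(1.441×10^-3)(14.9)² = 0.1599 J.

U ≈ 160 mJ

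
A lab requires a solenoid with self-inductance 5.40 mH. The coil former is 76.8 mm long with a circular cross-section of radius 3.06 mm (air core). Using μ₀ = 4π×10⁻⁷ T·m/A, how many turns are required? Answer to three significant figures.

N ≈ 3350 turns

A = πr² = π(3.060×10^-3 m)² = 2.942×10^-5 m².
From L = μ₀N²A/ℓ, N = √(Lℓ / (μ₀A)).
N = √[(5.400×10^-3)(7.680×10^-2) / ((4π×10⁻⁷)×2.942×10^-5)] = √(1.122×10^7) ≈ 3349.5.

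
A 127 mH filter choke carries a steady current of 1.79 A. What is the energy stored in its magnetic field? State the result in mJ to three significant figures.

U ≈ 203 mJ

Stored magnetic energy: U = ½LI².
U = ½(0.127 H)(1.79 A)² = 0.20346 J.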